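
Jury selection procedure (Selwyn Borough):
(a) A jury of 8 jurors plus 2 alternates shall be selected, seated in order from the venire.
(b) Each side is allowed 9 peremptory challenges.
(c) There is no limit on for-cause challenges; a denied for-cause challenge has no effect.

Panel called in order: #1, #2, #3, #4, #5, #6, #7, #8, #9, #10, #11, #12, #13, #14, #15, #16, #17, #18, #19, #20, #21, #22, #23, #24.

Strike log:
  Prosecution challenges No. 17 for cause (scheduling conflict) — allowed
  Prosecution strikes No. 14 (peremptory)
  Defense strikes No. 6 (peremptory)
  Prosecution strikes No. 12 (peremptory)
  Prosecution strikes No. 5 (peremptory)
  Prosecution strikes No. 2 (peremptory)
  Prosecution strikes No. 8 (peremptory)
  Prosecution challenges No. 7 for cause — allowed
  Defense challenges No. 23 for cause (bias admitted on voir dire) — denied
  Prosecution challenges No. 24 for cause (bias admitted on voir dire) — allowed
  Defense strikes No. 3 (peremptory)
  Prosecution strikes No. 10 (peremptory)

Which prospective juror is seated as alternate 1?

Removed: #2, #3, #5, #6, #7, #8, #10, #12, #14, #17, #24. (#23 stays — for-cause denied.)
Filling seats in venire order through position 9: #1, #4, #9, #11, #13, #15, #16, #18, #19.
So alternate 1 is #19.

19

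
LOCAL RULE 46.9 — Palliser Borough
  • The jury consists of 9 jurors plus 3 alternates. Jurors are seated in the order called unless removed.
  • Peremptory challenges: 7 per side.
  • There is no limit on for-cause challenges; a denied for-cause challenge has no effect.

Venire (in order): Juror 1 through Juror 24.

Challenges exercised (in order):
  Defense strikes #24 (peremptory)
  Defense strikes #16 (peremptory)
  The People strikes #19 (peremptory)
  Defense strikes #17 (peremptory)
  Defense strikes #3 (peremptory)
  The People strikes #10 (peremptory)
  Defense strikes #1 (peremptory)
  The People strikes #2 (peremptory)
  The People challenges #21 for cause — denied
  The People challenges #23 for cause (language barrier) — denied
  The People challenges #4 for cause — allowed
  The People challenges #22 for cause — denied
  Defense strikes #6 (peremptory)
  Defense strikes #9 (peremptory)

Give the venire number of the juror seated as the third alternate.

22

Removed: #1, #2, #3, #4, #6, #9, #10, #16, #17, #19, #24. (#21, #22, #23 stay — for-cause denied.)
Seating in order: seats 1–9 → #5, #7, #8, #11, #12, #13, #14, #15, #18; alternates → #20, #21, #22.
So alternate 3 is #22.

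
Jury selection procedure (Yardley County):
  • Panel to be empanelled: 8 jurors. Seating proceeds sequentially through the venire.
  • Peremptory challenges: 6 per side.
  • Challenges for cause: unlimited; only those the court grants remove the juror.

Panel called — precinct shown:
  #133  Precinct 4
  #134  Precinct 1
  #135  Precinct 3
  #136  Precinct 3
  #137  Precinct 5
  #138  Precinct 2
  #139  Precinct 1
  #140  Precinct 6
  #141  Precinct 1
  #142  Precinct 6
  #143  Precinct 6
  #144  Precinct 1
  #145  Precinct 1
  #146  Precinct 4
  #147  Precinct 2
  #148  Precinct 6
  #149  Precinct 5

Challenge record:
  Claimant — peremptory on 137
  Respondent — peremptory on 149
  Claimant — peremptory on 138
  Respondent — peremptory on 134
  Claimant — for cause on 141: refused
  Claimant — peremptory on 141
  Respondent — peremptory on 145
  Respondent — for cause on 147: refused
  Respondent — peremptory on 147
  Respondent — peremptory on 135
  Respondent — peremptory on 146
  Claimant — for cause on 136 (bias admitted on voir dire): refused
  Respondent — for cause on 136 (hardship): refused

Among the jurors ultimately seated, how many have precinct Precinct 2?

Removed: #134, #135, #137, #138, #141, #145, #146, #147, #149.
Seated jurors 1–8: #133, #136, #139, #140, #142, #143, #144, #148.
None of those are in Precinct 2 → 0.

0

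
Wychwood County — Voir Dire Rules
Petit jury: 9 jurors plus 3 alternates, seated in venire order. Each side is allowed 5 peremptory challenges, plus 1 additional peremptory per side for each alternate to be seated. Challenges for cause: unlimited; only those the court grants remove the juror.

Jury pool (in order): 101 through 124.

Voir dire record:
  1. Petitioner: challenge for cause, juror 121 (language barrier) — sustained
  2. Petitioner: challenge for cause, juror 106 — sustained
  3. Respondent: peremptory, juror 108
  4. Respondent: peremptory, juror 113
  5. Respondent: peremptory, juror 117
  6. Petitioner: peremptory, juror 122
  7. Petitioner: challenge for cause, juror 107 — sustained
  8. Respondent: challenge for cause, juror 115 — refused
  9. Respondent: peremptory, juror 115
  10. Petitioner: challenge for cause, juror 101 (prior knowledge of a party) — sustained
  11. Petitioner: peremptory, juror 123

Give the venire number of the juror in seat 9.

Removed: #101, #106, #107, #108, #113, #115, #117, #121, #122, #123.
Seating in order: seats 1–9 → #102, #103, #104, #105, #109, #110, #111, #112, #114; alternates → #116, #118, #119.
So seat 9 is #114.

114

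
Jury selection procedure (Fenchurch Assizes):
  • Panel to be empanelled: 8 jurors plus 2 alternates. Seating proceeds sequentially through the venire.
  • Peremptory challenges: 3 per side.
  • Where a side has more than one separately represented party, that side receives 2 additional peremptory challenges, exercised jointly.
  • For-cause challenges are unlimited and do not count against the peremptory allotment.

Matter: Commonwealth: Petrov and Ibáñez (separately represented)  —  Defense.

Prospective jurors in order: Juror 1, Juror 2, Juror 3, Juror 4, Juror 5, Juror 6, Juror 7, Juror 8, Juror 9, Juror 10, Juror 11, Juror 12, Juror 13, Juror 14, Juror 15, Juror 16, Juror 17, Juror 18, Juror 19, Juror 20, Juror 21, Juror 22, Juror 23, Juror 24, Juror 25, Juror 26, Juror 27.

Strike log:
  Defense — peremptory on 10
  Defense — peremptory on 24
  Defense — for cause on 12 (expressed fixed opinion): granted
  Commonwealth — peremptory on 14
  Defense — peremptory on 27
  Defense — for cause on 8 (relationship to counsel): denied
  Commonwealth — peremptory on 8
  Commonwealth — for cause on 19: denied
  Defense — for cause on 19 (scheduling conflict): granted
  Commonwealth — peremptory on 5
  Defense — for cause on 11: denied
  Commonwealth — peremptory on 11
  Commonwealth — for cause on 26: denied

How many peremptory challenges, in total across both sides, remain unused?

1

Commonwealth allotment: 3 base + 2 multi-party = 5. Defense allotment: 3.
Commonwealth peremptories used: #14, #8, #5, #11 — 4 (for-cause on #19, #26 don't count).
Defense peremptories used: #10, #24, #27 — 3 (for-cause on #12, #8, #19, #11 don't count).
Remaining: (5 − 4) + (3 − 3) = 1.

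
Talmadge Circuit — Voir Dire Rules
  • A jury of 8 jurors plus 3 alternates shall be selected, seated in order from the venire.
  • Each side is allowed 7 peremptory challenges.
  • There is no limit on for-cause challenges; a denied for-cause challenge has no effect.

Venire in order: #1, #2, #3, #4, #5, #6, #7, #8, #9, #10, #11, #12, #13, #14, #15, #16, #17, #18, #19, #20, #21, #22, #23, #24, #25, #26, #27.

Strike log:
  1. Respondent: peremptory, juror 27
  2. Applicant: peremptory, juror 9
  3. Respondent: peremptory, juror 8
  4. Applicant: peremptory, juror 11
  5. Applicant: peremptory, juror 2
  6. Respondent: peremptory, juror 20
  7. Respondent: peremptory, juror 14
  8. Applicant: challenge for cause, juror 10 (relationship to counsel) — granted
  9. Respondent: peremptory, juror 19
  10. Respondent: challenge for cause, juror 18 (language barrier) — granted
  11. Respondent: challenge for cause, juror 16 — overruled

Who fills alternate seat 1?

Removed: #2, #8, #9, #10, #11, #14, #18, #19, #20, #27. (#16 stays — for-cause denied.)
Filling seats in venire order through position 9: #1, #3, #4, #5, #6, #7, #12, #13, #15.
So alternate 1 is #15.

15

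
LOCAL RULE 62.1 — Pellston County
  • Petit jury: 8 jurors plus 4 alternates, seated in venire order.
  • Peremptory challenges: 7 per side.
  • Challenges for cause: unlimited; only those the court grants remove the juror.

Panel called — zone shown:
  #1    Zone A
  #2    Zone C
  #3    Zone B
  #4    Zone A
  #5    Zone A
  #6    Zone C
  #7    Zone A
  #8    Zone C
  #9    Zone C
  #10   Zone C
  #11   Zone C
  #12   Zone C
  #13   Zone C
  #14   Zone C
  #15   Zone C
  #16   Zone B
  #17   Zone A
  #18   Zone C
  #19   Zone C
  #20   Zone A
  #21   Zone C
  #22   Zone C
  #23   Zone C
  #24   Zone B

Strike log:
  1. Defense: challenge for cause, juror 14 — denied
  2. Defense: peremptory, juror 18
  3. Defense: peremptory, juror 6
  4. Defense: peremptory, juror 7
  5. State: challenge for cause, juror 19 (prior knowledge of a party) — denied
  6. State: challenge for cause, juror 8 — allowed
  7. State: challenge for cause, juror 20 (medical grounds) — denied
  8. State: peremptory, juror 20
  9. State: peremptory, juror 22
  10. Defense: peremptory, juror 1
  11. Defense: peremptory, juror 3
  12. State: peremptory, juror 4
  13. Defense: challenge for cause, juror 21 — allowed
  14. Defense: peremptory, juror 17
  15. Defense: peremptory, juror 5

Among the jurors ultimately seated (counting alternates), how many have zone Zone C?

Removed: #1, #3, #4, #5, #6, #7, #8, #17, #18, #20, #21, #22.
Seated (12 incl. alternates): #2, #9, #10, #11, #12, #13, #14, #15, #16, #19, #23, #24.
Of those, in Zone C: #2, #9, #10, #11, #12, #13, #14, #15, #19, #23 → 10.

10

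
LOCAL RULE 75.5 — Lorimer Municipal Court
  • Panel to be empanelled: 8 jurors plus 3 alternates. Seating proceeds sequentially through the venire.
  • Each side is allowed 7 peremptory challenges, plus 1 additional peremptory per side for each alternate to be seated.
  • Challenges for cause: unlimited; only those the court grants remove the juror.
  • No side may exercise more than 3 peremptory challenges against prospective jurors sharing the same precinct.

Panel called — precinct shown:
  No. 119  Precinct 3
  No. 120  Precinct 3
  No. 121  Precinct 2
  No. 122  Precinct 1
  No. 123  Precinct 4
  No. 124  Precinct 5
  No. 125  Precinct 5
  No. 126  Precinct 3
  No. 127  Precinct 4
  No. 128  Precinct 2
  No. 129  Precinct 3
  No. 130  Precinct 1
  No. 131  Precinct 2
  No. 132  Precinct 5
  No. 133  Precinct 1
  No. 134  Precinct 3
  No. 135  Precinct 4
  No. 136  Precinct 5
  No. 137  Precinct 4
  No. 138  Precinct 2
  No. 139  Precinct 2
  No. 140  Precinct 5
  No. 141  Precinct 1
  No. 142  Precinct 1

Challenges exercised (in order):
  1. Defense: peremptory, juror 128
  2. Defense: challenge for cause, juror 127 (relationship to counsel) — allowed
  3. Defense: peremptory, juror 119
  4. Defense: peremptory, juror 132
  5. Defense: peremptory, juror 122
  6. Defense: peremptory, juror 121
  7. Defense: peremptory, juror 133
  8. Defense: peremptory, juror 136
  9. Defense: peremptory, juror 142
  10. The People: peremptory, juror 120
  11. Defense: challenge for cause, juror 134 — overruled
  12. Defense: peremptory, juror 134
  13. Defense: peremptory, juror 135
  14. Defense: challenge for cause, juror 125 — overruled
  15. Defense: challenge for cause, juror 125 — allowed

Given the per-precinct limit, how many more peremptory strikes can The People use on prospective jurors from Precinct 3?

The People peremptories so far: #120 — 1 of 10 used, 9 left overall.
Against Precinct 3: #120 — 1 used; per-precinct cap 3 leaves 2.
Binding limit: min(9, 2) = 2.

2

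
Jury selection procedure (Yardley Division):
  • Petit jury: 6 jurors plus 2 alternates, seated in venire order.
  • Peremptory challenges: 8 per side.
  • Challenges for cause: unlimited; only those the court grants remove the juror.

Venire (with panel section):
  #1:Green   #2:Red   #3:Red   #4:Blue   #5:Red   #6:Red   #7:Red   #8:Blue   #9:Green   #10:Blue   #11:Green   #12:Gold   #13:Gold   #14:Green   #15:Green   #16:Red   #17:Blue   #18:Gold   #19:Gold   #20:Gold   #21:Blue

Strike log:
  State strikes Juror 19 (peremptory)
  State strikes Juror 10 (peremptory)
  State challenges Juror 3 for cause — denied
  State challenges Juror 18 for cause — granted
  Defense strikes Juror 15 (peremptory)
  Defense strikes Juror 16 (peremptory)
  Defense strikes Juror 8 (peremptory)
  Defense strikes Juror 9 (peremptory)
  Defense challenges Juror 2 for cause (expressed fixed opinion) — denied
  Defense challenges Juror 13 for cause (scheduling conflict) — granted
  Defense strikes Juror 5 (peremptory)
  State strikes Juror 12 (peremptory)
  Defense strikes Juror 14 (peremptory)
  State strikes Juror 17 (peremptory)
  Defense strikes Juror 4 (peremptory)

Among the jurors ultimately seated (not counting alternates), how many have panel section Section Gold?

0

Removed: #4, #5, #8, #9, #10, #12, #13, #14, #15, #16, #17, #18, #19.
Seated jurors 1–6: #1, #2, #3, #6, #7, #11 (alternates #20, #21 not counted).
None of those are in Section Gold → 0.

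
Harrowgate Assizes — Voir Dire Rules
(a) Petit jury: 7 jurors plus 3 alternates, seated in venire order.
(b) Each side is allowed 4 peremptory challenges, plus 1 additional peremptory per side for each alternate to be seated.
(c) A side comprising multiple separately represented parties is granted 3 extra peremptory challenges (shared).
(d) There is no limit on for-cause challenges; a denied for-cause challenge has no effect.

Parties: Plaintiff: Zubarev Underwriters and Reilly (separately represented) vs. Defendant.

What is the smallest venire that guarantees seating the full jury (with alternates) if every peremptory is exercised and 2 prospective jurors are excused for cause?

29

Seats to fill: 7 + 3 alternates = 10.
Peremptories — Plaintiff: 4 + 1×3 + 3 = 10; Defendant: 4 + 1×3 = 7; total 17.
For-cause removals: 2.
Minimum venire: 10 + 17 + 2 = 29.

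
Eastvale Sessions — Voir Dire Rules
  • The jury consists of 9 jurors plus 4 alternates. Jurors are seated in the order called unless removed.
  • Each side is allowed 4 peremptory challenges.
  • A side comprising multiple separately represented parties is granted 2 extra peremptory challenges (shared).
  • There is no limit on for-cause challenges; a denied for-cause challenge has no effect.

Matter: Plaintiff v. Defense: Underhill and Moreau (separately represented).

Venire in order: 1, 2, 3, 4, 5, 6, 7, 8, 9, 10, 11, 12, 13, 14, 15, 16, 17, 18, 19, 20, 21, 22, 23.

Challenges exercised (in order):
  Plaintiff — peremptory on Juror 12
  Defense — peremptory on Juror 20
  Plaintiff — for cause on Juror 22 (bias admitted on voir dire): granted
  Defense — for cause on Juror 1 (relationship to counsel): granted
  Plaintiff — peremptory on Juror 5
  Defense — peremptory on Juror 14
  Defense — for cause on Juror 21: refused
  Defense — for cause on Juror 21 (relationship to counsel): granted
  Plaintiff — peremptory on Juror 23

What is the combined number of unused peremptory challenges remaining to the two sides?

5

Plaintiff allotment: 4. Defense allotment: 4 base + 2 multi-party = 6.
Plaintiff peremptories used: #12, #5, #23 — 3 (the for-cause on #22 doesn't count).
Defense peremptories used: #20, #14 — 2 (for-cause on #1, #21, #21 don't count).
Remaining: (4 − 3) + (6 − 2) = 5.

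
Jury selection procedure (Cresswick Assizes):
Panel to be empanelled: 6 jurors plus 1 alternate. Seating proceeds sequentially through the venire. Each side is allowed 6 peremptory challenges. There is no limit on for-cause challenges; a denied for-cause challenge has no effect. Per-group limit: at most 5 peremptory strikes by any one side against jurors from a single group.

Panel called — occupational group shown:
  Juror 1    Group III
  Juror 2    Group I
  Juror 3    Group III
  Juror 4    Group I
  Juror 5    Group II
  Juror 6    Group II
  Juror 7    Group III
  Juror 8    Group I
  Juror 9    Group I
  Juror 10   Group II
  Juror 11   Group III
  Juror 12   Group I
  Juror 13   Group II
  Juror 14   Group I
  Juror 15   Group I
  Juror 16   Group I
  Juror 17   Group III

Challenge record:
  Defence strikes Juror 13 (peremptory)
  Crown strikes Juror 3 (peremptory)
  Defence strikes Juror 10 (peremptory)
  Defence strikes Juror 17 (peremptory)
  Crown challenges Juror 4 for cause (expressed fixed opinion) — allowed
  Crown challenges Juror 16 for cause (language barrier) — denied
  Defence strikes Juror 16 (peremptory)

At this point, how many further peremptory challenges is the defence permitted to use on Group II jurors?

Defence peremptories so far: #13, #10, #17, #16 — 4 of 6 used, 2 left overall.
Against Group II: #13, #10 — 2 used; per-group cap 5 leaves 3.
Binding limit: min(2, 3) = 2.

2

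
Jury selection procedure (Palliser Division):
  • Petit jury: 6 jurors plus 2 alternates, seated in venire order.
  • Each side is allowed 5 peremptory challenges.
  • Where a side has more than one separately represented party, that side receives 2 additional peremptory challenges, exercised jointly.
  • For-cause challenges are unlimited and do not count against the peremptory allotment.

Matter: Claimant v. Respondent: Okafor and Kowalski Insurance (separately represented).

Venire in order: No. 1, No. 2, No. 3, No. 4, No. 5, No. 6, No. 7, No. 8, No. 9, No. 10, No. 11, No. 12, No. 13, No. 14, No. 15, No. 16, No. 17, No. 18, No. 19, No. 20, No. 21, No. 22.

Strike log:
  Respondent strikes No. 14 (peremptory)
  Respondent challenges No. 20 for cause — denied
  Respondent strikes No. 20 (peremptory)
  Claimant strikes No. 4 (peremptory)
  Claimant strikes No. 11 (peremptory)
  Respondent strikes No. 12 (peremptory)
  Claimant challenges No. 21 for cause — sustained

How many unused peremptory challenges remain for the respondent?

Respondent allotment: 5 base + 2 multi-party = 7.
Respondent peremptories used: #14, #20, #12 — 3 (the for-cause on #20 doesn't count).
Remaining: 7 − 3 = 4.

4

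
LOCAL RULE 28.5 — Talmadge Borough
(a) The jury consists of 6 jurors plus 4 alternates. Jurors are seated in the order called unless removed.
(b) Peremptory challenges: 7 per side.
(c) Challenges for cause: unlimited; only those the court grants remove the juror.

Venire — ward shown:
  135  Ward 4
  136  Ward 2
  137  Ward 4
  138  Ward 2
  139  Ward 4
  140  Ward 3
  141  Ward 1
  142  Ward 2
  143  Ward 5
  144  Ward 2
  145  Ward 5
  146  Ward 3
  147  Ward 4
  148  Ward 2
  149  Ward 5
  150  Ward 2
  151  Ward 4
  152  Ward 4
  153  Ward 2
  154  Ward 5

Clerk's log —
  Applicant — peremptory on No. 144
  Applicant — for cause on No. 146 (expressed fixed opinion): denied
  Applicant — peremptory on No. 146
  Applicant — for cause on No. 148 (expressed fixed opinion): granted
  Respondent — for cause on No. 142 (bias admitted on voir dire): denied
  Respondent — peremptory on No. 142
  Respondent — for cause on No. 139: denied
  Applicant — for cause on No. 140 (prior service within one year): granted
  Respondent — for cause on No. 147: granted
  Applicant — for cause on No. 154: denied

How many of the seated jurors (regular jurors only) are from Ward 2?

2

Removed: #140, #142, #144, #146, #147, #148.
Seated jurors 1–6: #135, #136, #137, #138, #139, #141 (alternates #143, #145, #149, #150 not counted).
Of those, in Ward 2: #136, #138 → 2.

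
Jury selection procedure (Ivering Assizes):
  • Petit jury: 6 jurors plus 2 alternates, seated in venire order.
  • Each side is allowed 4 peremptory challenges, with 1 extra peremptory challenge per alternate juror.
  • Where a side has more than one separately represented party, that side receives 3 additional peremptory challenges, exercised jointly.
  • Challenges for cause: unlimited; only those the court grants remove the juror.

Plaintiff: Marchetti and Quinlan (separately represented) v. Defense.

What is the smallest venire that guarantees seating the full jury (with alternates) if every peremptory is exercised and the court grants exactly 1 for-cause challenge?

Seats to fill: 6 + 2 alternates = 8.
Peremptories — Plaintiff: 4 + 1×2 + 3 = 9; Defense: 4 + 1×2 = 6; total 15.
For-cause removals: 1.
Minimum venire: 8 + 15 + 1 = 24.

24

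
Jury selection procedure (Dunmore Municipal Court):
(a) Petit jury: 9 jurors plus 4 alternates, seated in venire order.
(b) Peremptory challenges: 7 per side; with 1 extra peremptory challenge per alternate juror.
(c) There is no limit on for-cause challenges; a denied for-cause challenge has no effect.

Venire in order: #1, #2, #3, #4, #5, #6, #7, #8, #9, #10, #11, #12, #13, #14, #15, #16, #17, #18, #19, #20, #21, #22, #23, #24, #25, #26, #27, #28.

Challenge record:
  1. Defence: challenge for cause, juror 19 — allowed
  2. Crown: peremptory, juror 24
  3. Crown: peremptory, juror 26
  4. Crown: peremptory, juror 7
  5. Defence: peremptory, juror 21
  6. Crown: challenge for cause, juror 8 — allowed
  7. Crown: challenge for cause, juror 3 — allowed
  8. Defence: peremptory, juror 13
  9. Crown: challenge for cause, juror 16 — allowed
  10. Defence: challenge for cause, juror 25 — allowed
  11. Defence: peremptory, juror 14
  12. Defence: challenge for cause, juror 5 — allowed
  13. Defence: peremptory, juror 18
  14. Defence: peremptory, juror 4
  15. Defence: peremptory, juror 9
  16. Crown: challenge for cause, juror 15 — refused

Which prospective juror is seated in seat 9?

20

Removed: #3, #4, #5, #7, #8, #9, #13, #14, #16, #18, #19, #21, #24, #25, #26. (#15 stays — for-cause denied.)
Filling seats in venire order through position 9: #1, #2, #6, #10, #11, #12, #15, #17, #20.
So seat 9 is #20.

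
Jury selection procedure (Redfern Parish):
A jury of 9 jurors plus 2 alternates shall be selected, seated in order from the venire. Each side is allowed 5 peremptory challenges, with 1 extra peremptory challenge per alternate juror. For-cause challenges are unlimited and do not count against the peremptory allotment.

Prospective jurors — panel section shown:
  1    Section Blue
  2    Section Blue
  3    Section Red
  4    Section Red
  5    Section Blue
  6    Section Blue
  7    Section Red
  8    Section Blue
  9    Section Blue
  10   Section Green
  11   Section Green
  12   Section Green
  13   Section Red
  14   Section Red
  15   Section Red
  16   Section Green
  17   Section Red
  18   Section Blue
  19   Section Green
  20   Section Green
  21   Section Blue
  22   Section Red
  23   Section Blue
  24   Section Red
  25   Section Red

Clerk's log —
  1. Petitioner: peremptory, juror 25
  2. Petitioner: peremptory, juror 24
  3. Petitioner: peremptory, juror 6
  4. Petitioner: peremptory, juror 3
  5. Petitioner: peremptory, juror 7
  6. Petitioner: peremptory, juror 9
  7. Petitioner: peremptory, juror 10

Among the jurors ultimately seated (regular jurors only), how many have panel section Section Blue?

4

Removed: #3, #6, #7, #9, #10, #24, #25.
Seated jurors 1–9: #1, #2, #4, #5, #8, #11, #12, #13, #14 (alternates #15, #16 not counted).
Of those, in Section Blue: #1, #2, #5, #8 → 4.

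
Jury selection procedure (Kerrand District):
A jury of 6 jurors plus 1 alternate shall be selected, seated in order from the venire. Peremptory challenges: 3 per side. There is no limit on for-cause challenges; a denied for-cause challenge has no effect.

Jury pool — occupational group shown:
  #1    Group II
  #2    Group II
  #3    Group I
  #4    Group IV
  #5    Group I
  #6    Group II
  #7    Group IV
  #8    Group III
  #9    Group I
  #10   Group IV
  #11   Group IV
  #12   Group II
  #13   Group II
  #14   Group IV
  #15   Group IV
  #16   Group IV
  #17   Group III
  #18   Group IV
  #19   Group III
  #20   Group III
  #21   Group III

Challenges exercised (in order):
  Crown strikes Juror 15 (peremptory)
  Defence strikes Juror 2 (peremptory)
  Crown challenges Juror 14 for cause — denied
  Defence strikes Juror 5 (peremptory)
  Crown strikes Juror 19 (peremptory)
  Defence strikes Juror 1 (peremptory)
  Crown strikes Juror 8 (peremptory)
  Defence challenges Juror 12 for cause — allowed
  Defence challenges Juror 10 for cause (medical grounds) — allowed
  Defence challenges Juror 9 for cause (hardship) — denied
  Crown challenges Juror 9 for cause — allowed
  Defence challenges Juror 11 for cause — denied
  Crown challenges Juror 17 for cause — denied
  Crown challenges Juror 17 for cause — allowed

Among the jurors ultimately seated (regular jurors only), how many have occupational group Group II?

2

Removed: #1, #2, #5, #8, #9, #10, #12, #15, #17, #19.
Seated jurors 1–6: #3, #4, #6, #7, #11, #13 (alternates #14 not counted).
Of those, in Group II: #6, #13 → 2.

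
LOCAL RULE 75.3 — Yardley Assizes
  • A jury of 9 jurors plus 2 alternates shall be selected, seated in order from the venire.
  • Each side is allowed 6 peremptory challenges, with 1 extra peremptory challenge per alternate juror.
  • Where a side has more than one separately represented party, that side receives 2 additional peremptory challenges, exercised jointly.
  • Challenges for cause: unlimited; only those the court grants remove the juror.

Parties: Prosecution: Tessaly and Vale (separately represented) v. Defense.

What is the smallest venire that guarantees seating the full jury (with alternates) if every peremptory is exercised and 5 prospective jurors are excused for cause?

34

Seats to fill: 9 + 2 alternates = 11.
Peremptories — Prosecution: 6 + 1×2 + 2 = 10; Defense: 6 + 1×2 = 8; total 18.
For-cause removals: 5.
Minimum venire: 11 + 18 + 5 = 34.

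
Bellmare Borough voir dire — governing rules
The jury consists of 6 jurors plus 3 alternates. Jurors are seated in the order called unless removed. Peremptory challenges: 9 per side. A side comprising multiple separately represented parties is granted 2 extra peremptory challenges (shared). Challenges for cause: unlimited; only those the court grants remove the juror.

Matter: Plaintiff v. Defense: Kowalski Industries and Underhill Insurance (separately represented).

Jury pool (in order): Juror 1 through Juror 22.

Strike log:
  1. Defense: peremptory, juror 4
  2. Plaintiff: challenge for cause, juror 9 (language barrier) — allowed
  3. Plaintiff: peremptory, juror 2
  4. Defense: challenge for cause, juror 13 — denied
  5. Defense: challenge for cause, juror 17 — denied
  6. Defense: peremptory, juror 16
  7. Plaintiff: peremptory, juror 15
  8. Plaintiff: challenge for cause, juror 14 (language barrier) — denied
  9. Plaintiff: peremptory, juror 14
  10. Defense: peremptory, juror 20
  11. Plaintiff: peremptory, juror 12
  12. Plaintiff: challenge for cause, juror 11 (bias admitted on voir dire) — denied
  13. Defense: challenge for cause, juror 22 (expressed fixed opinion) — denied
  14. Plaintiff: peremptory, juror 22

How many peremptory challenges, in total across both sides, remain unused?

12

Plaintiff allotment: 9. Defense allotment: 9 base + 2 multi-party = 11.
Plaintiff peremptories used: #2, #15, #14, #12, #22 — 5 (for-cause on #9, #14, #11 don't count).
Defense peremptories used: #4, #16, #20 — 3 (for-cause on #13, #17, #22 don't count).
Remaining: (9 − 5) + (11 − 3) = 12.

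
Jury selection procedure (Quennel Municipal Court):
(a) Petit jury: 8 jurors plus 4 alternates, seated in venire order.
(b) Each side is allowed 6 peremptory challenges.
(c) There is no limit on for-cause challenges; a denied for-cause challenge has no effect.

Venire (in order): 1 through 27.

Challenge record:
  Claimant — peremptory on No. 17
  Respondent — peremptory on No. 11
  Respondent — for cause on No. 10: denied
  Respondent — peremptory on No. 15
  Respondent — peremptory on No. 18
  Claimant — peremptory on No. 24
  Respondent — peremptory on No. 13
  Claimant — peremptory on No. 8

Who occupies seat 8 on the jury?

9

Removed: #8, #11, #13, #15, #17, #18, #24. (#10 stays — for-cause denied.)
Filling seats in venire order through position 8: #1, #2, #3, #4, #5, #6, #7, #9.
So seat 8 is #9.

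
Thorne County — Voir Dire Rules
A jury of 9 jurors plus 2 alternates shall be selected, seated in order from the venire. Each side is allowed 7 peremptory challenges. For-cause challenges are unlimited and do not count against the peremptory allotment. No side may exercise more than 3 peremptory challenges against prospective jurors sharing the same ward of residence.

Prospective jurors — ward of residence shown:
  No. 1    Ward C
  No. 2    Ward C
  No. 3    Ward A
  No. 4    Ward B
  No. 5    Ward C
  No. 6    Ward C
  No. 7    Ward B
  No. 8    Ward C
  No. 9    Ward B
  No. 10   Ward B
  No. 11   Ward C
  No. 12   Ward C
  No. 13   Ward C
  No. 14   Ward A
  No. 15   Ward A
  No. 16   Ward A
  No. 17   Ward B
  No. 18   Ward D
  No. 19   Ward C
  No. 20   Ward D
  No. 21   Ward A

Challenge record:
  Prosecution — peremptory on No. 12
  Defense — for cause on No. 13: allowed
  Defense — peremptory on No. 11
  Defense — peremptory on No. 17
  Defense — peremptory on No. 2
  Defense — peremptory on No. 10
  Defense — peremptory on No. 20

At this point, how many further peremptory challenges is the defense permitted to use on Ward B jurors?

Defense peremptories so far: #11, #17, #2, #10, #20 — 5 of 7 used, 2 left overall.
Against Ward B: #17, #10 — 2 used; per-ward cap 3 leaves 1.
Binding limit: min(2, 1) = 1.

1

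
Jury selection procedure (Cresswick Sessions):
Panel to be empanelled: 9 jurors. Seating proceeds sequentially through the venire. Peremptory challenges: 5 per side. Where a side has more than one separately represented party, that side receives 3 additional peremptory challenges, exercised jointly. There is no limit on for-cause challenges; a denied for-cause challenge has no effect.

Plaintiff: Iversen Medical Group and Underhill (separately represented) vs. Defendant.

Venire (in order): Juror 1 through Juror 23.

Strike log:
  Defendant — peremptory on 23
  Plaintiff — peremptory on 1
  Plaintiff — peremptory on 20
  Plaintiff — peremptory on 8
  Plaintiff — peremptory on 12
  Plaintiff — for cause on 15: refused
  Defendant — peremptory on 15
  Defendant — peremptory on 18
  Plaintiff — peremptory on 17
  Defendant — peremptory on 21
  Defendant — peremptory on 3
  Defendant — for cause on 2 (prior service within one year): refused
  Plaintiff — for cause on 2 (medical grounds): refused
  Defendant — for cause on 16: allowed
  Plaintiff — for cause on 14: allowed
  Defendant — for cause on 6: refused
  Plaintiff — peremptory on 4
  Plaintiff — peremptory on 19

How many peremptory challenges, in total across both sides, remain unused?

1

Plaintiff allotment: 5 base + 3 multi-party = 8. Defendant allotment: 5.
Plaintiff peremptories used: #1, #20, #8, #12, #17, #4, #19 — 7 (for-cause on #15, #2, #14 don't count).
Defendant peremptories used: #23, #15, #18, #21, #3 — 5 (for-cause on #2, #16, #6 don't count).
Remaining: (8 − 7) + (5 − 5) = 1.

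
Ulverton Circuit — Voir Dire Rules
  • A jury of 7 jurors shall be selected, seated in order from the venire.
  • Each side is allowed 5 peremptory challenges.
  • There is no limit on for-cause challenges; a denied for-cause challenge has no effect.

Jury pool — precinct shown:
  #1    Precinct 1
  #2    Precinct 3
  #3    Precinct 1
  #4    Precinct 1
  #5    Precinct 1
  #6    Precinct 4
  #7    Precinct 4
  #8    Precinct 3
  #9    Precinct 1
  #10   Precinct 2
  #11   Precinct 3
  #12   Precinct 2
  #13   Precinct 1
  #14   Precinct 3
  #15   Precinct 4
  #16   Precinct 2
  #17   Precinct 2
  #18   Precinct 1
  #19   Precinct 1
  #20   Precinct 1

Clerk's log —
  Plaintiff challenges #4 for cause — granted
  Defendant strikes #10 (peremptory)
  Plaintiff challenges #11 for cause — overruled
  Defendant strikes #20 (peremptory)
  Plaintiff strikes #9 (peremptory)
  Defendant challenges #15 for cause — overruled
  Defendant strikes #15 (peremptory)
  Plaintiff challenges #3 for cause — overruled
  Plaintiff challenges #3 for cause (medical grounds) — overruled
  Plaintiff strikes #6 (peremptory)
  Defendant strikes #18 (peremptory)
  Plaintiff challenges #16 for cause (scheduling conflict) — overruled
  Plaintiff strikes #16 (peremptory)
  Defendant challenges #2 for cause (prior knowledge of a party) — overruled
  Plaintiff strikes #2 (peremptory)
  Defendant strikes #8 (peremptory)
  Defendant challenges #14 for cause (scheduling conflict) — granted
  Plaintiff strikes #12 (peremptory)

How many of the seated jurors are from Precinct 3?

1

Removed: #2, #4, #6, #8, #9, #10, #12, #14, #15, #16, #18, #20.
Seated jurors 1–7: #1, #3, #5, #7, #11, #13, #17.
Of those, in Precinct 3: #11 → 1.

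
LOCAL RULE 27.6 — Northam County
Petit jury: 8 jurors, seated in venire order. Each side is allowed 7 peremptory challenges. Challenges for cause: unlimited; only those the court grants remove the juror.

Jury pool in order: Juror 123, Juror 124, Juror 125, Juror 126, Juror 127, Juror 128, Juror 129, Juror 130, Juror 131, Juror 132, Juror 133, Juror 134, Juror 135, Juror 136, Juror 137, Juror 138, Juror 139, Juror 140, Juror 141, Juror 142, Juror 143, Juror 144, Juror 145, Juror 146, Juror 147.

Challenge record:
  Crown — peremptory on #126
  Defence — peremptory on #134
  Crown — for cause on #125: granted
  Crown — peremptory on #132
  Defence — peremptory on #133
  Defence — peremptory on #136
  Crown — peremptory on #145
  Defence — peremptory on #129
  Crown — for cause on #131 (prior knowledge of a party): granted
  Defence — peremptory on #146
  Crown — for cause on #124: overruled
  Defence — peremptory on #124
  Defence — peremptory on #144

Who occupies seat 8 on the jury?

139

Removed: #124, #125, #126, #129, #131, #132, #133, #134, #136, #144, #145, #146.
Filling seats in venire order through position 8: #123, #127, #128, #130, #135, #137, #138, #139.
So seat 8 is #139.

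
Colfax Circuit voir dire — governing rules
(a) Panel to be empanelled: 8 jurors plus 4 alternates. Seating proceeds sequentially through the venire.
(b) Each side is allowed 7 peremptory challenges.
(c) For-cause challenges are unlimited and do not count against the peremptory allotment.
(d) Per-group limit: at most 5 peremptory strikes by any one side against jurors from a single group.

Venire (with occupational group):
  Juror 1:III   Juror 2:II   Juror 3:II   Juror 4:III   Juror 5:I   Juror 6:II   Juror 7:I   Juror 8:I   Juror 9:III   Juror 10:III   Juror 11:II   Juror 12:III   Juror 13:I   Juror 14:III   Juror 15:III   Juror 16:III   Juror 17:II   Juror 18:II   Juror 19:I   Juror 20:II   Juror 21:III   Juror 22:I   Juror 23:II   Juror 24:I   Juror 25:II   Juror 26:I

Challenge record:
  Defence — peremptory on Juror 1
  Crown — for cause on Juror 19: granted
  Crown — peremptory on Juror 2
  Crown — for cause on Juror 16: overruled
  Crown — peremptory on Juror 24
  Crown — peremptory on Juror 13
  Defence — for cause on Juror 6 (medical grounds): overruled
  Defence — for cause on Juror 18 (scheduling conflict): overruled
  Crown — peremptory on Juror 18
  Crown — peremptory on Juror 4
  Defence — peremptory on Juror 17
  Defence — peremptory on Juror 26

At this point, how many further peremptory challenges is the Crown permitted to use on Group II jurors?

Crown peremptories so far: #2, #24, #13, #18, #4 — 5 of 7 used, 2 left overall.
Against Group II: #2, #18 — 2 used; per-group cap 5 leaves 3.
Binding limit: min(2, 3) = 2.

2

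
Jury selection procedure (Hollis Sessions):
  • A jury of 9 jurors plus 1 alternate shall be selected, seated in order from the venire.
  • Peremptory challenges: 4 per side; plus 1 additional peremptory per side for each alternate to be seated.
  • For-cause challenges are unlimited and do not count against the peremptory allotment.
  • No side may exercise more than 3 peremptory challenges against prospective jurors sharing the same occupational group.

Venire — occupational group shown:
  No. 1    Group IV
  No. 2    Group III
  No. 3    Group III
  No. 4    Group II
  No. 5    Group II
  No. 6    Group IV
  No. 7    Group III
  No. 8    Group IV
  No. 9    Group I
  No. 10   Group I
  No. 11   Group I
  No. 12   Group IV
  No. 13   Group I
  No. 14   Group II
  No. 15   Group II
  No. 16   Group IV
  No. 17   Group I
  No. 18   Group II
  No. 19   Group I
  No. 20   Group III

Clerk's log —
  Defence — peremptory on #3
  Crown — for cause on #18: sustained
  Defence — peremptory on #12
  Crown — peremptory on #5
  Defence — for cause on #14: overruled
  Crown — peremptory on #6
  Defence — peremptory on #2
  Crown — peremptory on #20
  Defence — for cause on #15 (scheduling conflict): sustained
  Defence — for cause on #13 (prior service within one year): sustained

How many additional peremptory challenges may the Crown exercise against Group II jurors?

Crown peremptories so far: #5, #6, #20 — 3 of 5 used, 2 left overall.
Against Group II: #5 — 1 used; per-group cap 3 leaves 2.
Binding limit: min(2, 2) = 2.

2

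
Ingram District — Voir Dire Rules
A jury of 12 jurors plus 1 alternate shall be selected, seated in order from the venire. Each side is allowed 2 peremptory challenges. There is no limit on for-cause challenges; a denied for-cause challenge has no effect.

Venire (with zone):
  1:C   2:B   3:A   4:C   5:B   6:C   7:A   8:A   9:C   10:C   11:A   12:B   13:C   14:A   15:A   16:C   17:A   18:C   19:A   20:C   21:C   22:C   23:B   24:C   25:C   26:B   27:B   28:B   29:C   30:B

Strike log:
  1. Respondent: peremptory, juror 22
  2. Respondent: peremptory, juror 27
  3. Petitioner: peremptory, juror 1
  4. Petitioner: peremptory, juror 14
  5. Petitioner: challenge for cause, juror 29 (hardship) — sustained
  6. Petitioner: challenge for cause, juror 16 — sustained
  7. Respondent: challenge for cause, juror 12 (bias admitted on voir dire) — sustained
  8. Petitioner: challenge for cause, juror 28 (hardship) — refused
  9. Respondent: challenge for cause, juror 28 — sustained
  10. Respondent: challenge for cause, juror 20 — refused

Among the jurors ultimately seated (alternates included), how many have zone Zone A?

Removed: #1, #12, #14, #16, #22, #27, #28, #29.
Seated (13 incl. alternates): #2, #3, #4, #5, #6, #7, #8, #9, #10, #11, #13, #15, #17.
Of those, in Zone A: #3, #7, #8, #11, #15, #17 → 6.

6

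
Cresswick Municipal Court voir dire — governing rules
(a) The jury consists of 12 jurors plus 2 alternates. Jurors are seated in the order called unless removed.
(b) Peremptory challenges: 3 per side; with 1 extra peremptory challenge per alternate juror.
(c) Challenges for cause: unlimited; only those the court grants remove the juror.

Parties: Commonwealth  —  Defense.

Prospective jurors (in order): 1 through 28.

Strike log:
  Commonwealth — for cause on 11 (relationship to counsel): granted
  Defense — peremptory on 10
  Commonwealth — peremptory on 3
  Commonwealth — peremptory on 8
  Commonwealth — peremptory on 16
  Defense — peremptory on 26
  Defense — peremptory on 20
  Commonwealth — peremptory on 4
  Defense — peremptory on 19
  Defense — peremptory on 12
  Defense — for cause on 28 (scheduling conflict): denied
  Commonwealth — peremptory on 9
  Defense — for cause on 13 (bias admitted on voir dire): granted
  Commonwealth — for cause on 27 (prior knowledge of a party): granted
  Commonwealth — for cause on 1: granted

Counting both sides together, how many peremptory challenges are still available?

0

Commonwealth allotment: 3 base + 1 × 2 alternates = 5. Defense allotment: 3 base + 1 × 2 alternates = 5.
Commonwealth peremptories used: #3, #8, #16, #4, #9 — 5 (for-cause on #11, #27, #1 don't count).
Defense peremptories used: #10, #26, #20, #19, #12 — 5 (for-cause on #28, #13 don't count).
Remaining: (5 − 5) + (5 − 5) = 0.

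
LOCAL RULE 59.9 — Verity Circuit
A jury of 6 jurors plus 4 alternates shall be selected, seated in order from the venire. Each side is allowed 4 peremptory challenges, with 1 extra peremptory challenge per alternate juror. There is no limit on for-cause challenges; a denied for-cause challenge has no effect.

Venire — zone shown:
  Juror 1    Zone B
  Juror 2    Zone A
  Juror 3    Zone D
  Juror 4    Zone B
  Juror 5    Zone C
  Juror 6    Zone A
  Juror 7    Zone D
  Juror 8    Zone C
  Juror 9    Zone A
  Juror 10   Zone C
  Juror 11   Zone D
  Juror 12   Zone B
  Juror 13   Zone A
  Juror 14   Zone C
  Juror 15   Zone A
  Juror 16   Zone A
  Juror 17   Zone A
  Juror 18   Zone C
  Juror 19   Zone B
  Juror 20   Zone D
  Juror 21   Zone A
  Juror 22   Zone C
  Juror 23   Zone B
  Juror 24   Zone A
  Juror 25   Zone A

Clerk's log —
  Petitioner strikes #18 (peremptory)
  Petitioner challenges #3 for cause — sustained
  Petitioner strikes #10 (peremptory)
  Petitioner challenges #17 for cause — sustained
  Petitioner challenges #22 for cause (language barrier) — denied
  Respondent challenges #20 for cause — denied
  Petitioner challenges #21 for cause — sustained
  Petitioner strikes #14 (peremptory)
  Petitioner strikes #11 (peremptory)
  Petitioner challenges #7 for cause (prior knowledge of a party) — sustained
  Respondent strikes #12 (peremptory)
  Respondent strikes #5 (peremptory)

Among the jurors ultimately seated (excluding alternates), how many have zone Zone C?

Removed: #3, #5, #7, #10, #11, #12, #14, #17, #18, #21.
Seated jurors 1–6: #1, #2, #4, #6, #8, #9 (alternates #13, #15, #16, #19 not counted).
Of those, in Zone C: #8 → 1.

1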